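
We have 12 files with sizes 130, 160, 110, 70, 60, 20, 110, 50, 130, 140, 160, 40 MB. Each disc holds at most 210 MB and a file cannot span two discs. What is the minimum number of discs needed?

Total = 160 + 160 + 140 + 130 + 130 + 110 + 110 + 70 + 60 + 50 + 40 + 20 = 1180 MB.
Lower bound: ⌈1180/210⌉ = 6 discs.
Also, 7 files each exceed 105 MB, and no two of those can share a disc, so at least 7 discs are needed.
A packing using 7 discs:
  disc 1: 160 + 50 = 210
  disc 2: 160 + 40 = 200
  disc 3: 140 + 70 = 210
  disc 4: 130 + 60 + 20 = 210
  disc 5: 130 = 130
  disc 6: 110 = 110
  disc 7: 110 = 110
This matches the lower bound, so 7 is optimal.

7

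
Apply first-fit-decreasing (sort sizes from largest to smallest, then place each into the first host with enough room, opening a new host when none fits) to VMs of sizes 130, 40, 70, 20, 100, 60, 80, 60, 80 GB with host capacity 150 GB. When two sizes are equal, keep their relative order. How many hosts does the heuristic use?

Sorted descending: 130, 100, 80, 80, 70, 60, 60, 40, 20.
  130 → host 1 (new)  [load 130/150]
  100 → host 2 (new)  [load 100/150]
  80 → host 3 (new)  [load 80/150]
  80 → host 4 (new)  [load 80/150]
  70 → host 3  [load 150/150]
  60 → host 4  [load 140/150]
  60 → host 5 (new)  [load 60/150]
  40 → host 2  [load 140/150]
  20 → host 1  [load 150/150]
5 hosts opened.

5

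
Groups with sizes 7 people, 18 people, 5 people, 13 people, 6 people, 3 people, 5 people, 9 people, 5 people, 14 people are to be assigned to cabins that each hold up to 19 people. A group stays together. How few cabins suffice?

Total = 18 + 14 + 13 + 9 + 7 + 6 + 5 + 5 + 5 + 3 = 85 people.
Lower bound: ⌈85/19⌉ = 5 cabins.
A packing using 5 cabins:
  cabin 1: 18 = 18
  cabin 2: 14 + 5 = 19
  cabin 3: 13 + 6 = 19
  cabin 4: 9 + 7 + 3 = 19
  cabin 5: 5 + 5 = 10
This matches the lower bound, so 5 is optimal.

5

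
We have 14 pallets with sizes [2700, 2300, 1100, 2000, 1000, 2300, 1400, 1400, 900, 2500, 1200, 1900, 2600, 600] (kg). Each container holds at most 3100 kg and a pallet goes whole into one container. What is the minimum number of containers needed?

Total = 2700 + 2600 + 2500 + 2300 + 2300 + 2000 + 1900 + 1400 + 1400 + 1200 + 1100 + 1000 + 900 + 600 = 23900 kg.
Lower bound: ⌈23900/3100⌉ = 8 containers.
A packing using 9 containers:
  container 1: 2700 = 2700
  container 2: 2600 = 2600
  container 3: 2500 + 600 = 3100
  container 4: 2300 = 2300
  container 5: 2300 = 2300
  container 6: 2000 + 1100 = 3100
  container 7: 1900 + 1200 = 3100
  container 8: 1400 + 1400 = 2800
  container 9: 1000 + 900 = 1900
No arrangement into 8 containers stays within capacity, so 9 is optimal.

9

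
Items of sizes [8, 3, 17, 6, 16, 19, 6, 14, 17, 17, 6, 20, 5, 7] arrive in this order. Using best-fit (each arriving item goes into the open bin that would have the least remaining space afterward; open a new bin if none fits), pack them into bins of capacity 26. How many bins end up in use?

7

  8 → bin 1 (new)  [load 8/26]
  3 → bin 1  [load 11/26]
  17 → bin 2 (new)  [load 17/26]
  6 → bin 2  [load 23/26]
  16 → bin 3 (new)  [load 16/26]
  19 → bin 4 (new)  [load 19/26]
  6 → bin 4  [load 25/26]
  14 → bin 1  [load 25/26]
  17 → bin 5 (new)  [load 17/26]
  17 → bin 6 (new)  [load 17/26]
  6 → bin 5  [load 23/26]
  20 → bin 7 (new)  [load 20/26]
  5 → bin 7  [load 25/26]
  7 → bin 6  [load 24/26]
7 bins opened.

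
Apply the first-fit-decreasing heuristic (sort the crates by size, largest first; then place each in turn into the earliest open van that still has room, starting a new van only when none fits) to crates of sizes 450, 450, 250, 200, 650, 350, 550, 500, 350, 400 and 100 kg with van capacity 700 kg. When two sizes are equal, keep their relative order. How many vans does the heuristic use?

7

Sorted descending: 650, 550, 500, 450, 450, 400, 350, 350, 250, 200, 100.
  650 → van 1 (new)  [load 650/700]
  550 → van 2 (new)  [load 550/700]
  500 → van 3 (new)  [load 500/700]
  450 → van 4 (new)  [load 450/700]
  450 → van 5 (new)  [load 450/700]
  400 → van 6 (new)  [load 400/700]
  350 → van 7 (new)  [load 350/700]
  350 → van 7  [load 700/700]
  250 → van 4  [load 700/700]
  200 → van 3  [load 700/700]
  100 → van 2  [load 650/700]
7 vans opened.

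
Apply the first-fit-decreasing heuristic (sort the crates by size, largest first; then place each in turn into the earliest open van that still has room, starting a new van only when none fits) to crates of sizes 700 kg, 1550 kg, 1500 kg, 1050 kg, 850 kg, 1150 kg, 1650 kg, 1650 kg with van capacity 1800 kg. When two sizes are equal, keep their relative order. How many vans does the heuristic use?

Sorted descending: 1650, 1650, 1550, 1500, 1150, 1050, 850, 700.
  1650 → van 1 (new)  [load 1650/1800]
  1650 → van 2 (new)  [load 1650/1800]
  1550 → van 3 (new)  [load 1550/1800]
  1500 → van 4 (new)  [load 1500/1800]
  1150 → van 5 (new)  [load 1150/1800]
  1050 → van 6 (new)  [load 1050/1800]
  850 → van 7 (new)  [load 850/1800]
  700 → van 6  [load 1750/1800]
7 vans opened.

7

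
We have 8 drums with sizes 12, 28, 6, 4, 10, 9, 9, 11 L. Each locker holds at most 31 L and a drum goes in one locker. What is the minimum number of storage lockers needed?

Total = 28 + 12 + 11 + 10 + 9 + 9 + 6 + 4 = 89 L.
Lower bound: ⌈89/31⌉ = 3 storage lockers.
A packing using 3 storage lockers:
  locker 1: 28 = 28
  locker 2: 12 + 10 + 9 = 31
  locker 3: 11 + 9 + 6 + 4 = 30
This matches the lower bound, so 3 is optimal.

3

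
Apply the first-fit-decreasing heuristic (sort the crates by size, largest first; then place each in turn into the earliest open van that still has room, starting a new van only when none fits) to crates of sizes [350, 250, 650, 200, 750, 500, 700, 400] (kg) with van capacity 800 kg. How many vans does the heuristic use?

6

Sorted descending: 750, 700, 650, 500, 400, 350, 250, 200.
  750 → van 1 (new)  [load 750/800]
  700 → van 2 (new)  [load 700/800]
  650 → van 3 (new)  [load 650/800]
  500 → van 4 (new)  [load 500/800]
  400 → van 5 (new)  [load 400/800]
  350 → van 5  [load 750/800]
  250 → van 4  [load 750/800]
  200 → van 6 (new)  [load 200/800]
6 vans opened.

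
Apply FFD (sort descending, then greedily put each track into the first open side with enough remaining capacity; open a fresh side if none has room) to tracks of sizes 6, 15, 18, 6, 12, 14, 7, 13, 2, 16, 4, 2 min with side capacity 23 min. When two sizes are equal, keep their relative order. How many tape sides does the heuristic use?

6

Sorted descending: 18, 16, 15, 14, 13, 12, 7, 6, 6, 4, 2, 2.
  18 → side 1 (new)  [load 18/23]
  16 → side 2 (new)  [load 16/23]
  15 → side 3 (new)  [load 15/23]
  14 → side 4 (new)  [load 14/23]
  13 → side 5 (new)  [load 13/23]
  12 → side 6 (new)  [load 12/23]
  7 → side 2  [load 23/23]
  6 → side 3  [load 21/23]
  6 → side 4  [load 20/23]
  4 → side 1  [load 22/23]
  2 → side 3  [load 23/23]
  2 → side 4  [load 22/23]
6 tape sides opened.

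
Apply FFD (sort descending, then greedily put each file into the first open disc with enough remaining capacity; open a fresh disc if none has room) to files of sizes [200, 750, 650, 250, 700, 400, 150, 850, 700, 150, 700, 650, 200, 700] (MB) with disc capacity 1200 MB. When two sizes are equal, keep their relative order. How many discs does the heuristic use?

Sorted descending: 850, 750, 700, 700, 700, 700, 650, 650, 400, 250, 200, 200, 150, 150.
  850 → disc 1 (new)  [load 850/1200]
  750 → disc 2 (new)  [load 750/1200]
  700 → disc 3 (new)  [load 700/1200]
  700 → disc 4 (new)  [load 700/1200]
  700 → disc 5 (new)  [load 700/1200]
  700 → disc 6 (new)  [load 700/1200]
  650 → disc 7 (new)  [load 650/1200]
  650 → disc 8 (new)  [load 650/1200]
  400 → disc 2  [load 1150/1200]
  250 → disc 1  [load 1100/1200]
  200 → disc 3  [load 900/1200]
  200 → disc 3  [load 1100/1200]
  150 → disc 4  [load 850/1200]
  150 → disc 4  [load 1000/1200]
8 discs opened.

8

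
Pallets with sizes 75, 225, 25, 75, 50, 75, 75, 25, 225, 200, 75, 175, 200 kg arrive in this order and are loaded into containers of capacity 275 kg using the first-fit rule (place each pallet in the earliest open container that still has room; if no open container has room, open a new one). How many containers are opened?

7

  75 → container 1 (new)  [load 75/275]
  225 → container 2 (new)  [load 225/275]
  25 → container 1  [load 100/275]
  75 → container 1  [load 175/275]
  50 → container 1  [load 225/275]
  75 → container 3 (new)  [load 75/275]
  75 → container 3  [load 150/275]
  25 → container 1  [load 250/275]
  225 → container 4 (new)  [load 225/275]
  200 → container 5 (new)  [load 200/275]
  75 → container 3  [load 225/275]
  175 → container 6 (new)  [load 175/275]
  200 → container 7 (new)  [load 200/275]
7 containers opened.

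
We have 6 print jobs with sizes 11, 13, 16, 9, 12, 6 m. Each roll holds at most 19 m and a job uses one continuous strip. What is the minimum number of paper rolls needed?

5

Total = 16 + 13 + 12 + 11 + 9 + 6 = 67 m.
Lower bound: ⌈67/19⌉ = 4 paper rolls.
A packing using 5 paper rolls:
  roll 1: 16 = 16
  roll 2: 13 + 6 = 19
  roll 3: 12 = 12
  roll 4: 11 = 11
  roll 5: 9 = 9
No arrangement into 4 paper rolls stays within capacity, so 5 is optimal.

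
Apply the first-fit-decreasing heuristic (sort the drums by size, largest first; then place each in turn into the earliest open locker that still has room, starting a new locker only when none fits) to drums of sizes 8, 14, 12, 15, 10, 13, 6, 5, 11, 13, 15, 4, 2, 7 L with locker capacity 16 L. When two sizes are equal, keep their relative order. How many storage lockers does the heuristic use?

9

Sorted descending: 15, 15, 14, 13, 13, 12, 11, 10, 8, 7, 6, 5, 4, 2.
  15 → locker 1 (new)  [load 15/16]
  15 → locker 2 (new)  [load 15/16]
  14 → locker 3 (new)  [load 14/16]
  13 → locker 4 (new)  [load 13/16]
  13 → locker 5 (new)  [load 13/16]
  12 → locker 6 (new)  [load 12/16]
  11 → locker 7 (new)  [load 11/16]
  10 → locker 8 (new)  [load 10/16]
  8 → locker 9 (new)  [load 8/16]
  7 → locker 9  [load 15/16]
  6 → locker 8  [load 16/16]
  5 → locker 7  [load 16/16]
  4 → locker 6  [load 16/16]
  2 → locker 3  [load 16/16]
9 storage lockers opened.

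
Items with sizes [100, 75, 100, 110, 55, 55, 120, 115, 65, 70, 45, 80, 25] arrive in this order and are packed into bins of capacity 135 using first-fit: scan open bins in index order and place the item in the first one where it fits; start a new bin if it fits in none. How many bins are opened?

9

  100 → bin 1 (new)  [load 100/135]
  75 → bin 2 (new)  [load 75/135]
  100 → bin 3 (new)  [load 100/135]
  110 → bin 4 (new)  [load 110/135]
  55 → bin 2  [load 130/135]
  55 → bin 5 (new)  [load 55/135]
  120 → bin 6 (new)  [load 120/135]
  115 → bin 7 (new)  [load 115/135]
  65 → bin 5  [load 120/135]
  70 → bin 8 (new)  [load 70/135]
  45 → bin 8  [load 115/135]
  80 → bin 9 (new)  [load 80/135]
  25 → bin 1  [load 125/135]
9 bins opened.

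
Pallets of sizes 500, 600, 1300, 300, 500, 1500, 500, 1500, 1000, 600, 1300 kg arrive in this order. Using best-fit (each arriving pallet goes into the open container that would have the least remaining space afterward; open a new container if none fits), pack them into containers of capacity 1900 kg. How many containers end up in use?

6

  500 → container 1 (new)  [load 500/1900]
  600 → container 1  [load 1100/1900]
  1300 → container 2 (new)  [load 1300/1900]
  300 → container 2  [load 1600/1900]
  500 → container 1  [load 1600/1900]
  1500 → container 3 (new)  [load 1500/1900]
  500 → container 4 (new)  [load 500/1900]
  1500 → container 5 (new)  [load 1500/1900]
  1000 → container 4  [load 1500/1900]
  600 → container 6 (new)  [load 600/1900]
  1300 → container 6  [load 1900/1900]
6 containers opened.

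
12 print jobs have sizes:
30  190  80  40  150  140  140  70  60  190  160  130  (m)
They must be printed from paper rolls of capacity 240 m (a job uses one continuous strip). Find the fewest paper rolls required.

7

Total = 190 + 190 + 160 + 150 + 140 + 140 + 130 + 80 + 70 + 60 + 40 + 30 = 1380 m.
Lower bound: ⌈1380/240⌉ = 6 paper rolls.
Also, 7 print jobs each exceed 120 m, and no two of those can share a roll, so at least 7 paper rolls are needed.
A packing using 7 paper rolls:
  roll 1: 190 + 40 = 230
  roll 2: 190 + 30 = 220
  roll 3: 160 + 80 = 240
  roll 4: 150 + 70 = 220
  roll 5: 140 + 60 = 200
  roll 6: 140 = 140
  roll 7: 130 = 130
This matches the lower bound, so 7 is optimal.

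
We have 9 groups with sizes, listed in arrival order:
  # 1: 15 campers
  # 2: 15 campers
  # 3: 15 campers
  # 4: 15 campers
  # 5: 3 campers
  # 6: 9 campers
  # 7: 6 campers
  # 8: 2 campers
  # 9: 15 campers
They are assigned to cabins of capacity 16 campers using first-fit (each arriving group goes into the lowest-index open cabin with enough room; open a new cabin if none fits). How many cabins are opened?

7

  15 → cabin 1 (new)  [load 15/16]
  15 → cabin 2 (new)  [load 15/16]
  15 → cabin 3 (new)  [load 15/16]
  15 → cabin 4 (new)  [load 15/16]
  3 → cabin 5 (new)  [load 3/16]
  9 → cabin 5  [load 12/16]
  6 → cabin 6 (new)  [load 6/16]
  2 → cabin 5  [load 14/16]
  15 → cabin 7 (new)  [load 15/16]
7 cabins opened.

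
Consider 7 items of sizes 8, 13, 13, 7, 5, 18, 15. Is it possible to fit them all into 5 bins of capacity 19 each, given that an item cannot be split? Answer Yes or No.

A valid assignment using 5 bins:
  bin 1: 18 = 18
  bin 2: 15 = 15
  bin 3: 13 + 5 = 18
  bin 4: 13 = 13
  bin 5: 8 + 7 = 15
Every load is within 19, so 5 bins suffice.

Yes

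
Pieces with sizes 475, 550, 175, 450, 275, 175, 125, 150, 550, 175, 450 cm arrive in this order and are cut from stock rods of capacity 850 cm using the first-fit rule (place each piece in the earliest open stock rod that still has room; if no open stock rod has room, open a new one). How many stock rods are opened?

  475 → stock rod 1 (new)  [load 475/850]
  550 → stock rod 2 (new)  [load 550/850]
  175 → stock rod 1  [load 650/850]
  450 → stock rod 3 (new)  [load 450/850]
  275 → stock rod 2  [load 825/850]
  175 → stock rod 1  [load 825/850]
  125 → stock rod 3  [load 575/850]
  150 → stock rod 3  [load 725/850]
  550 → stock rod 4 (new)  [load 550/850]
  175 → stock rod 4  [load 725/850]
  450 → stock rod 5 (new)  [load 450/850]
5 stock rods opened.

5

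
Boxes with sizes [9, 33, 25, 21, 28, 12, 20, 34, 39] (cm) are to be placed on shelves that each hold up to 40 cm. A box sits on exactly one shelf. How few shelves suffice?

Total = 39 + 34 + 33 + 28 + 25 + 21 + 20 + 12 + 9 = 221 cm.
Lower bound: ⌈221/40⌉ = 6 shelves.
A packing using 7 shelves:
  shelf 1: 39 = 39
  shelf 2: 34 = 34
  shelf 3: 33 = 33
  shelf 4: 28 + 12 = 40
  shelf 5: 25 + 9 = 34
  shelf 6: 21 = 21
  shelf 7: 20 = 20
No arrangement into 6 shelves stays within capacity, so 7 is optimal.

7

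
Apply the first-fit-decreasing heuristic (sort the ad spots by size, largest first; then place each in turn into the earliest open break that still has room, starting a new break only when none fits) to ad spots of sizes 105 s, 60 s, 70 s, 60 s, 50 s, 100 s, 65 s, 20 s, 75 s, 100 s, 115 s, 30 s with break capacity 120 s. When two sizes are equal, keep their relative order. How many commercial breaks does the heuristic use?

8

Sorted descending: 115, 105, 100, 100, 75, 70, 65, 60, 60, 50, 30, 20.
  115 → break 1 (new)  [load 115/120]
  105 → break 2 (new)  [load 105/120]
  100 → break 3 (new)  [load 100/120]
  100 → break 4 (new)  [load 100/120]
  75 → break 5 (new)  [load 75/120]
  70 → break 6 (new)  [load 70/120]
  65 → break 7 (new)  [load 65/120]
  60 → break 8 (new)  [load 60/120]
  60 → break 8  [load 120/120]
  50 → break 6  [load 120/120]
  30 → break 5  [load 105/120]
  20 → break 3  [load 120/120]
8 commercial breaks opened.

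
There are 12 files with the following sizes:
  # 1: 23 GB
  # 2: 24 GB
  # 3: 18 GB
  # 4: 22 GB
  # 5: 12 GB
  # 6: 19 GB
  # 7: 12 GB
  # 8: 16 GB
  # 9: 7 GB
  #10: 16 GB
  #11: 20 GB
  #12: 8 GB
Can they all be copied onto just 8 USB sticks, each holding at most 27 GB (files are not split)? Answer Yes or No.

No

Total = 197 GB; ⌈197/27⌉ = 8.
The bound of 8 does not rule out 8, but exhaustive search shows no assignment into 8 USB sticks of capacity 27 GB exists — the minimum is 9.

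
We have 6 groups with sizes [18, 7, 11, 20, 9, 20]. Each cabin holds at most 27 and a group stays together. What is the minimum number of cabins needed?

Total = 20 + 20 + 18 + 11 + 9 + 7 = 85.
Lower bound: ⌈85/27⌉ = 4 cabins.
A packing using 4 cabins:
  cabin 1: 20 + 7 = 27
  cabin 2: 20 = 20
  cabin 3: 18 + 9 = 27
  cabin 4: 11 = 11
This matches the lower bound, so 4 is optimal.

4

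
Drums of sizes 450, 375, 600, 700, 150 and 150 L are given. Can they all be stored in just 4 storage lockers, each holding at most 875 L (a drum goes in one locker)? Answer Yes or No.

Yes

A valid assignment using 3 storage lockers:
  locker 1: 700 + 150 = 850
  locker 2: 600 + 150 = 750
  locker 3: 450 + 375 = 825
That uses only 3 ≤ 4, so 4 storage lockers are enough.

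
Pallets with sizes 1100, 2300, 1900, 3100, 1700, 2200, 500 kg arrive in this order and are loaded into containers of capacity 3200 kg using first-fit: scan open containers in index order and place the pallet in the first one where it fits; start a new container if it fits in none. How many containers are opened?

  1100 → container 1 (new)  [load 1100/3200]
  2300 → container 2 (new)  [load 2300/3200]
  1900 → container 1  [load 3000/3200]
  3100 → container 3 (new)  [load 3100/3200]
  1700 → container 4 (new)  [load 1700/3200]
  2200 → container 5 (new)  [load 2200/3200]
  500 → container 2  [load 2800/3200]
5 containers opened.

5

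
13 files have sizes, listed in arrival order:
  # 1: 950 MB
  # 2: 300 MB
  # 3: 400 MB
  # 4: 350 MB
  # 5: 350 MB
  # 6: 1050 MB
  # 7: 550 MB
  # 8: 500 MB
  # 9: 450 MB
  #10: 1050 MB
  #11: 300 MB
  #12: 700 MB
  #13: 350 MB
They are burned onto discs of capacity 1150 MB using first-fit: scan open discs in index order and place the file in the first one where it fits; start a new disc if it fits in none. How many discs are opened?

  950 → disc 1 (new)  [load 950/1150]
  300 → disc 2 (new)  [load 300/1150]
  400 → disc 2  [load 700/1150]
  350 → disc 2  [load 1050/1150]
  350 → disc 3 (new)  [load 350/1150]
  1050 → disc 4 (new)  [load 1050/1150]
  550 → disc 3  [load 900/1150]
  500 → disc 5 (new)  [load 500/1150]
  450 → disc 5  [load 950/1150]
  1050 → disc 6 (new)  [load 1050/1150]
  300 → disc 7 (new)  [load 300/1150]
  700 → disc 7  [load 1000/1150]
  350 → disc 8 (new)  [load 350/1150]
8 discs opened.

8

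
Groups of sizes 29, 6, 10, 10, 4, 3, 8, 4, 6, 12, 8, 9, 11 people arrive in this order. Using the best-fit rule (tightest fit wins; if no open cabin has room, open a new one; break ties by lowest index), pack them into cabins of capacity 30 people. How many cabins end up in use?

5

  29 → cabin 1 (new)  [load 29/30]
  6 → cabin 2 (new)  [load 6/30]
  10 → cabin 2  [load 16/30]
  10 → cabin 2  [load 26/30]
  4 → cabin 2  [load 30/30]
  3 → cabin 3 (new)  [load 3/30]
  8 → cabin 3  [load 11/30]
  4 → cabin 3  [load 15/30]
  6 → cabin 3  [load 21/30]
  12 → cabin 4 (new)  [load 12/30]
  8 → cabin 3  [load 29/30]
  9 → cabin 4  [load 21/30]
  11 → cabin 5 (new)  [load 11/30]
5 cabins opened.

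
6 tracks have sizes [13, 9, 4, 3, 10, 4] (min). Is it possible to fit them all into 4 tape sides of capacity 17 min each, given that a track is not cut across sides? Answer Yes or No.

Yes

A valid assignment using 3 tape sides:
  side 1: 13 + 4 = 17
  side 2: 10 + 4 + 3 = 17
  side 3: 9 = 9
That uses only 3 ≤ 4, so 4 tape sides are enough.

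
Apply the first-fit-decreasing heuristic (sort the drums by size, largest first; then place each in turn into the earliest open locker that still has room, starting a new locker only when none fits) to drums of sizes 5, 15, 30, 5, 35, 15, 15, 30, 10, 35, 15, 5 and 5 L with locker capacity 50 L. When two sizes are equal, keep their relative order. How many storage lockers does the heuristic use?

Sorted descending: 35, 35, 30, 30, 15, 15, 15, 15, 10, 5, 5, 5, 5.
  35 → locker 1 (new)  [load 35/50]
  35 → locker 2 (new)  [load 35/50]
  30 → locker 3 (new)  [load 30/50]
  30 → locker 4 (new)  [load 30/50]
  15 → locker 1  [load 50/50]
  15 → locker 2  [load 50/50]
  15 → locker 3  [load 45/50]
  15 → locker 4  [load 45/50]
  10 → locker 5 (new)  [load 10/50]
  5 → locker 3  [load 50/50]
  5 → locker 4  [load 50/50]
  5 → locker 5  [load 15/50]
  5 → locker 5  [load 20/50]
5 storage lockers opened.

5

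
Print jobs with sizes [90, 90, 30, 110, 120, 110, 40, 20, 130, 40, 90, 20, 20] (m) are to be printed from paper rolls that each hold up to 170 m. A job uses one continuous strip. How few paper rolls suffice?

7

Total = 130 + 120 + 110 + 110 + 90 + 90 + 90 + 40 + 40 + 30 + 20 + 20 + 20 = 910 m.
Lower bound: ⌈910/170⌉ = 6 paper rolls.
Also, 7 print jobs each exceed 85 m, and no two of those can share a roll, so at least 7 paper rolls are needed.
A packing using 7 paper rolls:
  roll 1: 130 + 40 = 170
  roll 2: 120 + 40 = 160
  roll 3: 110 + 30 + 20 = 160
  roll 4: 110 + 20 + 20 = 150
  roll 5: 90 = 90
  roll 6: 90 = 90
  roll 7: 90 = 90
This matches the lower bound, so 7 is optimal.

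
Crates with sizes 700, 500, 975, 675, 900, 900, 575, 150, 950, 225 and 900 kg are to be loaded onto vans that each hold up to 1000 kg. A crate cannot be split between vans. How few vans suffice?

Total = 975 + 950 + 900 + 900 + 900 + 700 + 675 + 575 + 500 + 225 + 150 = 7450 kg.
Lower bound: ⌈7450/1000⌉ = 8 vans.
A packing using 9 vans:
  van 1: 975 = 975
  van 2: 950 = 950
  van 3: 900 = 900
  van 4: 900 = 900
  van 5: 900 = 900
  van 6: 700 + 225 = 925
  van 7: 675 + 150 = 825
  van 8: 575 = 575
  van 9: 500 = 500
No arrangement into 8 vans stays within capacity, so 9 is optimal.

9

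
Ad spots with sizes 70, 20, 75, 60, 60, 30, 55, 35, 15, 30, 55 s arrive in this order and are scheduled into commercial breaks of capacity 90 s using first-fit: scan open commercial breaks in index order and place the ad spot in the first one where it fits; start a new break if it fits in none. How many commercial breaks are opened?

  70 → break 1 (new)  [load 70/90]
  20 → break 1  [load 90/90]
  75 → break 2 (new)  [load 75/90]
  60 → break 3 (new)  [load 60/90]
  60 → break 4 (new)  [load 60/90]
  30 → break 3  [load 90/90]
  55 → break 5 (new)  [load 55/90]
  35 → break 5  [load 90/90]
  15 → break 2  [load 90/90]
  30 → break 4  [load 90/90]
  55 → break 6 (new)  [load 55/90]
6 commercial breaks opened.

6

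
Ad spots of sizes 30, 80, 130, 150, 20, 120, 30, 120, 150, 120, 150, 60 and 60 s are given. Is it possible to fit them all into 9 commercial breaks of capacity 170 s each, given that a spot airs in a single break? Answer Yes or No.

Yes

A valid assignment using 9 commercial breaks:
  break 1: 150 + 20 = 170
  break 2: 150 = 150
  break 3: 150 = 150
  break 4: 130 + 30 = 160
  break 5: 120 + 30 = 150
  break 6: 120 = 120
  break 7: 120 = 120
  break 8: 80 + 60 = 140
  break 9: 60 = 60
Every load is within 170 s, so 9 commercial breaks suffice.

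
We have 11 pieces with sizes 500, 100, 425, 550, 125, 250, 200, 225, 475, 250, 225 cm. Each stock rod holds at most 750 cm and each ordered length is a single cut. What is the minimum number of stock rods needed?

5

Total = 550 + 500 + 475 + 425 + 250 + 250 + 225 + 225 + 200 + 125 + 100 = 3325 cm.
Lower bound: ⌈3325/750⌉ = 5 stock rods.
A packing using 5 stock rods:
  stock rod 1: 550 + 200 = 750
  stock rod 2: 500 + 250 = 750
  stock rod 3: 475 + 250 = 725
  stock rod 4: 425 + 225 + 100 = 750
  stock rod 5: 225 + 125 = 350
This matches the lower bound, so 5 is optimal.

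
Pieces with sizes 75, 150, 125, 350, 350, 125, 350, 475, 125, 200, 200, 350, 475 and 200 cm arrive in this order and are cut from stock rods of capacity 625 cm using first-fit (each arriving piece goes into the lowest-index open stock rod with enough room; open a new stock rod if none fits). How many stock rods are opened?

  75 → stock rod 1 (new)  [load 75/625]
  150 → stock rod 1  [load 225/625]
  125 → stock rod 1  [load 350/625]
  350 → stock rod 2 (new)  [load 350/625]
  350 → stock rod 3 (new)  [load 350/625]
  125 → stock rod 1  [load 475/625]
  350 → stock rod 4 (new)  [load 350/625]
  475 → stock rod 5 (new)  [load 475/625]
  125 → stock rod 1  [load 600/625]
  200 → stock rod 2  [load 550/625]
  200 → stock rod 3  [load 550/625]
  350 → stock rod 6 (new)  [load 350/625]
  475 → stock rod 7 (new)  [load 475/625]
  200 → stock rod 4  [load 550/625]
7 stock rods opened.

7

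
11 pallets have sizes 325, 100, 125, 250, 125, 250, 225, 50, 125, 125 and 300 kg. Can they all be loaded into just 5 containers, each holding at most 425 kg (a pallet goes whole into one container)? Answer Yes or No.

Yes

A valid assignment using 5 containers:
  container 1: 325 + 100 = 425
  container 2: 300 + 125 = 425
  container 3: 250 + 125 + 50 = 425
  container 4: 250 + 125 = 375
  container 5: 225 + 125 = 350
Every load is within 425 kg, so 5 containers suffice.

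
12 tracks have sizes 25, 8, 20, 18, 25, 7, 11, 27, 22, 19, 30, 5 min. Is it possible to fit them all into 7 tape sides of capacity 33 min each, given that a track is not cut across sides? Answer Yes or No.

No

Total = 217 min; ⌈217/33⌉ = 7.
8 tracks each exceed half the capacity and cannot share a side, forcing at least 8 tape sides.
At least 8 tape sides are required, but only 7 are allowed.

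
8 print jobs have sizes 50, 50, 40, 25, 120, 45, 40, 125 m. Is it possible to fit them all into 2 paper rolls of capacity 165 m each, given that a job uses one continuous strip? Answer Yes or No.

No

Total = 495 m; ⌈495/165⌉ = 3.
At least 3 paper rolls are required, but only 2 are allowed.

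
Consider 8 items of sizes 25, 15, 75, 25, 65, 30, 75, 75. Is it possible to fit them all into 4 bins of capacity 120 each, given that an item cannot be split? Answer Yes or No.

Yes

A valid assignment using 4 bins:
  bin 1: 75 + 30 + 15 = 120
  bin 2: 75 + 25 = 100
  bin 3: 75 + 25 = 100
  bin 4: 65 = 65
Every load is within 120, so 4 bins suffice.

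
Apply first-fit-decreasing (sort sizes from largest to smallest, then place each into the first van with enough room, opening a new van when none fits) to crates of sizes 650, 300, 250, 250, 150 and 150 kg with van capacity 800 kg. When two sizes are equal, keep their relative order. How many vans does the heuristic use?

3

Sorted descending: 650, 300, 250, 250, 150, 150.
  650 → van 1 (new)  [load 650/800]
  300 → van 2 (new)  [load 300/800]
  250 → van 2  [load 550/800]
  250 → van 2  [load 800/800]
  150 → van 1  [load 800/800]
  150 → van 3 (new)  [load 150/800]
3 vans opened.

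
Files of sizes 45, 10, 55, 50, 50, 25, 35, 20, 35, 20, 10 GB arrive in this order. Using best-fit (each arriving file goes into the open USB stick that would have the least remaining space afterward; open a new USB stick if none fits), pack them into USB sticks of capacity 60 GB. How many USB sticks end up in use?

7

  45 → USB stick 1 (new)  [load 45/60]
  10 → USB stick 1  [load 55/60]
  55 → USB stick 2 (new)  [load 55/60]
  50 → USB stick 3 (new)  [load 50/60]
  50 → USB stick 4 (new)  [load 50/60]
  25 → USB stick 5 (new)  [load 25/60]
  35 → USB stick 5  [load 60/60]
  20 → USB stick 6 (new)  [load 20/60]
  35 → USB stick 6  [load 55/60]
  20 → USB stick 7 (new)  [load 20/60]
  10 → USB stick 3  [load 60/60]
7 USB sticks opened.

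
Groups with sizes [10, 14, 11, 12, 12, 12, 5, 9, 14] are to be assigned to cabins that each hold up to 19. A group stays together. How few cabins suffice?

7

Total = 14 + 14 + 12 + 12 + 12 + 11 + 10 + 9 + 5 = 99.
Lower bound: ⌈99/19⌉ = 6 cabins.
Also, 7 groups each exceed 19/2, and no two of those can share a cabin, so at least 7 cabins are needed.
A packing using 7 cabins:
  cabin 1: 14 + 5 = 19
  cabin 2: 14 = 14
  cabin 3: 12 = 12
  cabin 4: 12 = 12
  cabin 5: 12 = 12
  cabin 6: 11 = 11
  cabin 7: 10 + 9 = 19
This matches the lower bound, so 7 is optimal.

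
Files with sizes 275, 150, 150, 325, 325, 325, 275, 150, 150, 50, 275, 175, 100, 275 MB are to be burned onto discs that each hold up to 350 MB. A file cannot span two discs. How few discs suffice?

Total = 325 + 325 + 325 + 275 + 275 + 275 + 275 + 175 + 150 + 150 + 150 + 150 + 100 + 50 = 3000 MB.
Lower bound: ⌈3000/350⌉ = 9 discs.
A packing using 10 discs:
  disc 1: 325 = 325
  disc 2: 325 = 325
  disc 3: 325 = 325
  disc 4: 275 + 50 = 325
  disc 5: 275 = 275
  disc 6: 275 = 275
  disc 7: 275 = 275
  disc 8: 175 + 150 = 325
  disc 9: 150 + 150 = 300
  disc 10: 150 + 100 = 250
No arrangement into 9 discs stays within capacity, so 10 is optimal.

10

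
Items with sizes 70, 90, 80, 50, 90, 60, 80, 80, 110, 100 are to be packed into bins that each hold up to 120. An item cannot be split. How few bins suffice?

9

Total = 110 + 100 + 90 + 90 + 80 + 80 + 80 + 70 + 60 + 50 = 810.
Lower bound: ⌈810/120⌉ = 7 bins.
Also, 8 items each exceed 60, and no two of those can share a bin, so at least 8 bins are needed.
A packing using 9 bins:
  bin 1: 110 = 110
  bin 2: 100 = 100
  bin 3: 90 = 90
  bin 4: 90 = 90
  bin 5: 80 = 80
  bin 6: 80 = 80
  bin 7: 80 = 80
  bin 8: 70 + 50 = 120
  bin 9: 60 = 60
No arrangement into 8 bins stays within capacity, so 9 is optimal.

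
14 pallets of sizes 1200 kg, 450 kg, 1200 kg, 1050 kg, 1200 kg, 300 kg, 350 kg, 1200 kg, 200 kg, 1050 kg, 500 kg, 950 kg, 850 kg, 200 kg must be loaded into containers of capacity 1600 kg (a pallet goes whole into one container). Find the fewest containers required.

Total = 1200 + 1200 + 1200 + 1200 + 1050 + 1050 + 950 + 850 + 500 + 450 + 350 + 300 + 200 + 200 = 10700 kg.
Lower bound: ⌈10700/1600⌉ = 7 containers.
Also, 8 pallets each exceed 800 kg, and no two of those can share a container, so at least 8 containers are needed.
A packing using 8 containers:
  container 1: 1200 + 350 = 1550
  container 2: 1200 + 300 = 1500
  container 3: 1200 + 200 + 200 = 1600
  container 4: 1200 = 1200
  container 5: 1050 + 500 = 1550
  container 6: 1050 + 450 = 1500
  container 7: 950 = 950
  container 8: 850 = 850
This matches the lower bound, so 8 is optimal.

8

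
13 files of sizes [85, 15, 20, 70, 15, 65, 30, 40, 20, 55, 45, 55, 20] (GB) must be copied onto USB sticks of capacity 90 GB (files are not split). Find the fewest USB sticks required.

Total = 85 + 70 + 65 + 55 + 55 + 45 + 40 + 30 + 20 + 20 + 20 + 15 + 15 = 535 GB.
Lower bound: ⌈535/90⌉ = 6 USB sticks.
A packing using 7 USB sticks:
  USB stick 1: 85 = 85
  USB stick 2: 70 + 20 = 90
  USB stick 3: 65 + 20 = 85
  USB stick 4: 55 + 30 = 85
  USB stick 5: 55 + 20 + 15 = 90
  USB stick 6: 45 + 40 = 85
  USB stick 7: 15 = 15
No arrangement into 6 USB sticks stays within capacity, so 7 is optimal.

7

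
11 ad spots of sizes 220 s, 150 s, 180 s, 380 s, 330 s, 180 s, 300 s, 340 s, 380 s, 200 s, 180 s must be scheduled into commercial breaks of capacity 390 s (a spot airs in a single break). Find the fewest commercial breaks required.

8

Total = 380 + 380 + 340 + 330 + 300 + 220 + 200 + 180 + 180 + 180 + 150 = 2840 s.
Lower bound: ⌈2840/390⌉ = 8 commercial breaks.
A packing using 8 commercial breaks:
  break 1: 380 = 380
  break 2: 380 = 380
  break 3: 340 = 340
  break 4: 330 = 330
  break 5: 300 = 300
  break 6: 220 + 150 = 370
  break 7: 200 + 180 = 380
  break 8: 180 + 180 = 360
This matches the lower bound, so 8 is optimal.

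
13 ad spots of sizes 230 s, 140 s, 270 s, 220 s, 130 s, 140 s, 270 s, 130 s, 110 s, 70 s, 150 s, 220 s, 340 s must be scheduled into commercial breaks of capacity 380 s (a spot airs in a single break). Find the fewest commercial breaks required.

7

Total = 340 + 270 + 270 + 230 + 220 + 220 + 150 + 140 + 140 + 130 + 130 + 110 + 70 = 2420 s.
Lower bound: ⌈2420/380⌉ = 7 commercial breaks.
A packing using 7 commercial breaks:
  break 1: 340 = 340
  break 2: 270 + 110 = 380
  break 3: 270 + 70 = 340
  break 4: 230 + 150 = 380
  break 5: 220 + 140 = 360
  break 6: 220 + 140 = 360
  break 7: 130 + 130 = 260
This matches the lower bound, so 7 is optimal.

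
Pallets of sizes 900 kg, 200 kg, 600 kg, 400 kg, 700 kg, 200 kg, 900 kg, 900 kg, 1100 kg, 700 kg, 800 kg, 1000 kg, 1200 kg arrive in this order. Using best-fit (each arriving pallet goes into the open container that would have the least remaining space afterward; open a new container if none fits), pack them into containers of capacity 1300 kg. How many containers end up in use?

  900 → container 1 (new)  [load 900/1300]
  200 → container 1  [load 1100/1300]
  600 → container 2 (new)  [load 600/1300]
  400 → container 2  [load 1000/1300]
  700 → container 3 (new)  [load 700/1300]
  200 → container 1  [load 1300/1300]
  900 → container 4 (new)  [load 900/1300]
  900 → container 5 (new)  [load 900/1300]
  1100 → container 6 (new)  [load 1100/1300]
  700 → container 7 (new)  [load 700/1300]
  800 → container 8 (new)  [load 800/1300]
  1000 → container 9 (new)  [load 1000/1300]
  1200 → container 10 (new)  [load 1200/1300]
10 containers opened.

10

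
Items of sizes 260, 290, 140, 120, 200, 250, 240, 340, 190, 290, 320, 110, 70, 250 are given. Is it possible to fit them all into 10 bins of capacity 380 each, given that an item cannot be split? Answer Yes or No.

A valid assignment using 10 bins:
  bin 1: 340 = 340
  bin 2: 320 = 320
  bin 3: 290 + 70 = 360
  bin 4: 290 = 290
  bin 5: 260 + 120 = 380
  bin 6: 250 + 110 = 360
  bin 7: 250 = 250
  bin 8: 240 + 140 = 380
  bin 9: 200 = 200
  bin 10: 190 = 190
Every load is within 380, so 10 bins suffice.

Yes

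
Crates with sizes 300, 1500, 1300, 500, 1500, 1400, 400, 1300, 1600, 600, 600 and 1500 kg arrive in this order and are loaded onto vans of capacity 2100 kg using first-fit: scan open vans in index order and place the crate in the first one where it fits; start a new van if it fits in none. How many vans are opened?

7

  300 → van 1 (new)  [load 300/2100]
  1500 → van 1  [load 1800/2100]
  1300 → van 2 (new)  [load 1300/2100]
  500 → van 2  [load 1800/2100]
  1500 → van 3 (new)  [load 1500/2100]
  1400 → van 4 (new)  [load 1400/2100]
  400 → van 3  [load 1900/2100]
  1300 → van 5 (new)  [load 1300/2100]
  1600 → van 6 (new)  [load 1600/2100]
  600 → van 4  [load 2000/2100]
  600 → van 5  [load 1900/2100]
  1500 → van 7 (new)  [load 1500/2100]
7 vans opened.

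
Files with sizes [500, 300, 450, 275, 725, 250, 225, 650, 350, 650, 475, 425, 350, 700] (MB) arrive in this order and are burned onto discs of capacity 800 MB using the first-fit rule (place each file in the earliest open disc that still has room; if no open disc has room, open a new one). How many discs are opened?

  500 → disc 1 (new)  [load 500/800]
  300 → disc 1  [load 800/800]
  450 → disc 2 (new)  [load 450/800]
  275 → disc 2  [load 725/800]
  725 → disc 3 (new)  [load 725/800]
  250 → disc 4 (new)  [load 250/800]
  225 → disc 4  [load 475/800]
  650 → disc 5 (new)  [load 650/800]
  350 → disc 6 (new)  [load 350/800]
  650 → disc 7 (new)  [load 650/800]
  475 → disc 8 (new)  [load 475/800]
  425 → disc 6  [load 775/800]
  350 → disc 9 (new)  [load 350/800]
  700 → disc 10 (new)  [load 700/800]
10 discs opened.

10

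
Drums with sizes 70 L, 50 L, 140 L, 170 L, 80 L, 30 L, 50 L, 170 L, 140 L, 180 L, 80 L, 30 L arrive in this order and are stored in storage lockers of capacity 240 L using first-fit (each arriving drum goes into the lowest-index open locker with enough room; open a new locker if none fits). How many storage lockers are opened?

6

  70 → locker 1 (new)  [load 70/240]
  50 → locker 1  [load 120/240]
  140 → locker 2 (new)  [load 140/240]
  170 → locker 3 (new)  [load 170/240]
  80 → locker 1  [load 200/240]
  30 → locker 1  [load 230/240]
  50 → locker 2  [load 190/240]
  170 → locker 4 (new)  [load 170/240]
  140 → locker 5 (new)  [load 140/240]
  180 → locker 6 (new)  [load 180/240]
  80 → locker 5  [load 220/240]
  30 → locker 2  [load 220/240]
6 storage lockers opened.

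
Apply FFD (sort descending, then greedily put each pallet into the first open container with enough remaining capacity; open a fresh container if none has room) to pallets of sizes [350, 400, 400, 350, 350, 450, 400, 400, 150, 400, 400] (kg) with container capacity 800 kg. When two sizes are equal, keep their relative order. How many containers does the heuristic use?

Sorted descending: 450, 400, 400, 400, 400, 400, 400, 350, 350, 350, 150.
  450 → container 1 (new)  [load 450/800]
  400 → container 2 (new)  [load 400/800]
  400 → container 2  [load 800/800]
  400 → container 3 (new)  [load 400/800]
  400 → container 3  [load 800/800]
  400 → container 4 (new)  [load 400/800]
  400 → container 4  [load 800/800]
  350 → container 1  [load 800/800]
  350 → container 5 (new)  [load 350/800]
  350 → container 5  [load 700/800]
  150 → container 6 (new)  [load 150/800]
6 containers opened.

6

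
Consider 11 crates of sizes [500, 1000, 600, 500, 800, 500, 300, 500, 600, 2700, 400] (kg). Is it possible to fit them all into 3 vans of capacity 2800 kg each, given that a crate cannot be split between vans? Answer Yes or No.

Total = 8400 kg; ⌈8400/2800⌉ = 3.
The bound of 3 does not rule out 3, but exhaustive search shows no assignment into 3 vans of capacity 2800 kg exists — the minimum is 4.

No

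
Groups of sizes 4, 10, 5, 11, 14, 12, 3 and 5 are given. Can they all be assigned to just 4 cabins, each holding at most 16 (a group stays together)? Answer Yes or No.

Total = 64; ⌈64/16⌉ = 4.
The bound of 4 does not rule out 4, but exhaustive search shows no assignment into 4 cabins of capacity 16 exists — the minimum is 5.

No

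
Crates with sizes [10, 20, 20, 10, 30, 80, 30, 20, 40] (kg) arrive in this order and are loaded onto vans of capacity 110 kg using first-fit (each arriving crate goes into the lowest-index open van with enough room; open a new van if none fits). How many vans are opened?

3

  10 → van 1 (new)  [load 10/110]
  20 → van 1  [load 30/110]
  20 → van 1  [load 50/110]
  10 → van 1  [load 60/110]
  30 → van 1  [load 90/110]
  80 → van 2 (new)  [load 80/110]
  30 → van 2  [load 110/110]
  20 → van 1  [load 110/110]
  40 → van 3 (new)  [load 40/110]
3 vans opened.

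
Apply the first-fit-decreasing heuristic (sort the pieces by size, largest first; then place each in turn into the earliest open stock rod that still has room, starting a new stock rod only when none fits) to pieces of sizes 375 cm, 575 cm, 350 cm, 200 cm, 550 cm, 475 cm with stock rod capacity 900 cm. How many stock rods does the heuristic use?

3

Sorted descending: 575, 550, 475, 375, 350, 200.
  575 → stock rod 1 (new)  [load 575/900]
  550 → stock rod 2 (new)  [load 550/900]
  475 → stock rod 3 (new)  [load 475/900]
  375 → stock rod 3  [load 850/900]
  350 → stock rod 2  [load 900/900]
  200 → stock rod 1  [load 775/900]
3 stock rods opened.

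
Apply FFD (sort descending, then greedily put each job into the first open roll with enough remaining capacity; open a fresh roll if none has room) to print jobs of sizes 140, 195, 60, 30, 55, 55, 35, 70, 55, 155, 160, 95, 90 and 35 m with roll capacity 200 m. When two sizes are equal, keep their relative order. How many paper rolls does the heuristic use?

7

Sorted descending: 195, 160, 155, 140, 95, 90, 70, 60, 55, 55, 55, 35, 35, 30.
  195 → roll 1 (new)  [load 195/200]
  160 → roll 2 (new)  [load 160/200]
  155 → roll 3 (new)  [load 155/200]
  140 → roll 4 (new)  [load 140/200]
  95 → roll 5 (new)  [load 95/200]
  90 → roll 5  [load 185/200]
  70 → roll 6 (new)  [load 70/200]
  60 → roll 4  [load 200/200]
  55 → roll 6  [load 125/200]
  55 → roll 6  [load 180/200]
  55 → roll 7 (new)  [load 55/200]
  35 → roll 2  [load 195/200]
  35 → roll 3  [load 190/200]
  30 → roll 7  [load 85/200]
7 paper rolls opened.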